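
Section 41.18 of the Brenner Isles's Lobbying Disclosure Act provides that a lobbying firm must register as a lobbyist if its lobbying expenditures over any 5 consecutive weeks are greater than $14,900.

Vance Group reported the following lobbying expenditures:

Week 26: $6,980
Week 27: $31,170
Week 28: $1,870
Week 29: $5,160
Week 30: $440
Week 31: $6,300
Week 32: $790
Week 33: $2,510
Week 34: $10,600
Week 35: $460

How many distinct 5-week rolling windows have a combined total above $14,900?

5

Week 26–Week 30: $6,980 + $31,170 + $1,870 + $5,160 + $440 = $45,620 (over)
Week 27–Week 31: $31,170 + $1,870 + $5,160 + $440 + $6,300 = $44,940 (over)
Week 28–Week 32: $1,870 + $5,160 + $440 + $6,300 + $790 = $14,560 (under)
Week 29–Week 33: $5,160 + $440 + $6,300 + $790 + $2,510 = $15,200 (over)
Week 30–Week 34: $440 + $6,300 + $790 + $2,510 + $10,600 = $20,640 (over)
Week 31–Week 35: $6,300 + $790 + $2,510 + $10,600 + $460 = $20,660 (over)
5 windows exceed the threshold.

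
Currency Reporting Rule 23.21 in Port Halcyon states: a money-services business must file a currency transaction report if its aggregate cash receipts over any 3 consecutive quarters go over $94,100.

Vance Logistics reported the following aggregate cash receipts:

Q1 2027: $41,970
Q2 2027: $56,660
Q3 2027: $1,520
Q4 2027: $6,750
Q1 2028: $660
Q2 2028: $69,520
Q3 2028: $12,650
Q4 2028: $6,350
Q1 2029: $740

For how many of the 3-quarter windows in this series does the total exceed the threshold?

Q1 2027–Q3 2027: $41,970 + $56,660 + $1,520 = $100,150 (over)
Q2 2027–Q4 2027: $56,660 + $1,520 + $6,750 = $64,930 (under)
Q3 2027–Q1 2028: $1,520 + $6,750 + $660 = $8,930 (under)
Q4 2027–Q2 2028: $6,750 + $660 + $69,520 = $76,930 (under)
Q1 2028–Q3 2028: $660 + $69,520 + $12,650 = $82,830 (under)
Q2 2028–Q4 2028: $69,520 + $12,650 + $6,350 = $88,520 (under)
Q3 2028–Q1 2029: $12,650 + $6,350 + $740 = $19,740 (under)
1 window exceeds the threshold.

1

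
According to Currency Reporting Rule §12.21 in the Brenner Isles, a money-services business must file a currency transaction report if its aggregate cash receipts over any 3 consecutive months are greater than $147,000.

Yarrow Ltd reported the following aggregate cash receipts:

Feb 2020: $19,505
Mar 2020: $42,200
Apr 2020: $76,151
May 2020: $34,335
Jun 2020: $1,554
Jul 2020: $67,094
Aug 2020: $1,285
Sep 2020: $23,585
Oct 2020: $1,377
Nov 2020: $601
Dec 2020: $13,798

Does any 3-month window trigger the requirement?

Feb 2020–Apr 2020: $19,505 + $42,200 + $76,151 = $137,856 (under)
Mar 2020–May 2020: $42,200 + $76,151 + $34,335 = $152,686 (over)
Apr 2020–Jun 2020: $76,151 + $34,335 + $1,554 = $112,040 (under)
May 2020–Jul 2020: $34,335 + $1,554 + $67,094 = $102,983 (under)
Jun 2020–Aug 2020: $1,554 + $67,094 + $1,285 = $69,933 (under)
Jul 2020–Sep 2020: $67,094 + $1,285 + $23,585 = $91,964 (under)
Aug 2020–Oct 2020: $1,285 + $23,585 + $1,377 = $26,247 (under)
Sep 2020–Nov 2020: $23,585 + $1,377 + $601 = $25,563 (under)
Oct 2020–Dec 2020: $1,377 + $601 + $13,798 = $15,776 (under)
At least one window exceeds $147,000.

Yes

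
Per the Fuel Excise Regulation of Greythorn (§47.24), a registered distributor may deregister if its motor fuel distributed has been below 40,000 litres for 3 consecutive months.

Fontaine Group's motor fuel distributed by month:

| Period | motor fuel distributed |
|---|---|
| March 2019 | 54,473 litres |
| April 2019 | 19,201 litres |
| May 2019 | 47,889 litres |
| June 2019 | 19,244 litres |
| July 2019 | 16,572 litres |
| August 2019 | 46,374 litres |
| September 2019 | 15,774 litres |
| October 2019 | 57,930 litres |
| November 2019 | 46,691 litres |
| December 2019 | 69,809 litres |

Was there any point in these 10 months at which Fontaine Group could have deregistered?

No

Months below 40,000 litres: April 2019, June 2019, July 2019, September 2019.
Longest run of consecutive months below the threshold: 2.
2 < 3, so Fontaine Group never became eligible.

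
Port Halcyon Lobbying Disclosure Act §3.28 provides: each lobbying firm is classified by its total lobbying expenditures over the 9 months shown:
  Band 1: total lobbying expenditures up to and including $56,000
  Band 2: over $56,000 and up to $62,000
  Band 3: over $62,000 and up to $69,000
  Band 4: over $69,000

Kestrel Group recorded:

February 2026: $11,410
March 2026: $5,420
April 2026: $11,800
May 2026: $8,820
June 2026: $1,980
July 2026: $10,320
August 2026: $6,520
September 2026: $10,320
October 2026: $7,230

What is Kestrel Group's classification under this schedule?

Total lobbying expenditures: $11,410 + $5,420 + $11,800 + $8,820 + $1,980 + $10,320 + $6,520 + $10,320 + $7,230 = $73,820.
$73,820 > $69,000, so Band 4 applies.

Band 4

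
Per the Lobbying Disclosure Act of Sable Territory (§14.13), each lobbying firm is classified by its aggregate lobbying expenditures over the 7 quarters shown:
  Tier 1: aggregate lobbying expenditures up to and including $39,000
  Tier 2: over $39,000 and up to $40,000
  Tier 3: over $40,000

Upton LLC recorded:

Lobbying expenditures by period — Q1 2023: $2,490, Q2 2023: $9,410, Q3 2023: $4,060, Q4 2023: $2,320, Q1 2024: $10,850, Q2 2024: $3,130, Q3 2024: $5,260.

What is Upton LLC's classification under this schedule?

Aggregate lobbying expenditures: $2,490 + $9,410 + $4,060 + $2,320 + $10,850 + $3,130 + $5,260 = $37,520.
$37,520 ≤ $39,000, so Tier 1 applies.

Tier 1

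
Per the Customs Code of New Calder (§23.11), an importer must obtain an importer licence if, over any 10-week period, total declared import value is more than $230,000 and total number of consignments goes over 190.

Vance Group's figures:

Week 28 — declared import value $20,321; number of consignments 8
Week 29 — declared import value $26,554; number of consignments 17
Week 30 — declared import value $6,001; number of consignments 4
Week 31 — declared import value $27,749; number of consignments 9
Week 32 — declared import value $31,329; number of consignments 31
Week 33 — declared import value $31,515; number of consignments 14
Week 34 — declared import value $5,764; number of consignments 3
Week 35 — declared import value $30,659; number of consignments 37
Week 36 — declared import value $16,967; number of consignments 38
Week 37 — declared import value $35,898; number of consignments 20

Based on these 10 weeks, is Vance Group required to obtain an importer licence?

No

Total declared import value: $20,321 + $26,554 + $6,001 + $27,749 + $31,329 + $31,515 + $5,764 + $30,659 + $16,967 + $35,898 = $232,757 (> $230,000).
Total number of consignments: 8 + 17 + 4 + 9 + 31 + 14 + 3 + 37 + 38 + 20 = 181 (≤ 190).
The test is 'and': the rule requires both, and at least one is not exceeded.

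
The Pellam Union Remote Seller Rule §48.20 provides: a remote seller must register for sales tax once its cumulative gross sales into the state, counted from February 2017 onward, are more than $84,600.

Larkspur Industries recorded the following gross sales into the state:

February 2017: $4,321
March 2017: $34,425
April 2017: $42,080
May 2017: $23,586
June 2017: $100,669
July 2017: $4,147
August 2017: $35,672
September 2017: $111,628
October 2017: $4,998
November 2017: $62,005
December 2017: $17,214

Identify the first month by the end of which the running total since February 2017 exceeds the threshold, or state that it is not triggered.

Through February 2017: $4,321
Through March 2017: $38,746
Through April 2017: $80,826
Through May 2017: $104,412 ← exceeds threshold

May 2017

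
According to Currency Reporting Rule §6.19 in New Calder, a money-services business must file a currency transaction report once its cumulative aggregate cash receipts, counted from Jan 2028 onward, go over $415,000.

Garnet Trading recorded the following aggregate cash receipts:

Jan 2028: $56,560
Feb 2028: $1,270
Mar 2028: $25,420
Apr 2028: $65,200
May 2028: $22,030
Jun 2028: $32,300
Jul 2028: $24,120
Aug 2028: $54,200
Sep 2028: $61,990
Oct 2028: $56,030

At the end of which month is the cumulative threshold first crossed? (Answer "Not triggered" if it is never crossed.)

Through Jan 2028: $56,560
Through Feb 2028: $57,830
Through Mar 2028: $83,250
Through Apr 2028: $148,450
Through May 2028: $170,480
Through Jun 2028: $202,780
Through Jul 2028: $226,900
Through Aug 2028: $281,100
Through Sep 2028: $343,090
Through Oct 2028: $399,120
Final cumulative total $399,120 ≤ $415,000; the threshold is never exceeded.

Not triggered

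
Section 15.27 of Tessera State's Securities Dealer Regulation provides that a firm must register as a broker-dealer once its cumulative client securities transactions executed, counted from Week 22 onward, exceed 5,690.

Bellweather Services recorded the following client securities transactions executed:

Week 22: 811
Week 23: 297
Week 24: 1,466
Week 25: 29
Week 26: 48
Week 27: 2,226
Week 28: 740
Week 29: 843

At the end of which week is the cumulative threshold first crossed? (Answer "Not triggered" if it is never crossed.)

Through Week 22: 811
Through Week 23: 1,108
Through Week 24: 2,574
Through Week 25: 2,603
Through Week 26: 2,651
Through Week 27: 4,877
Through Week 28: 5,617
Through Week 29: 6,460 ← exceeds threshold

Week 29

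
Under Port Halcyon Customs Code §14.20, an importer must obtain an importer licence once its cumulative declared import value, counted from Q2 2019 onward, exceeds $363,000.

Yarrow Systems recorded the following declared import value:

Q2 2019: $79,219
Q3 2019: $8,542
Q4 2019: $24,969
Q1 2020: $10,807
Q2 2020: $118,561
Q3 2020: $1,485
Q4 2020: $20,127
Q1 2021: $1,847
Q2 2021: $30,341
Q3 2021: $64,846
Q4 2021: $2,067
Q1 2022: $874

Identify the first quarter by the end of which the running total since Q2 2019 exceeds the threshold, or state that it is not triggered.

Through Q2 2019: $79,219
Through Q3 2019: $87,761
Through Q4 2019: $112,730
Through Q1 2020: $123,537
Through Q2 2020: $242,098
Through Q3 2020: $243,583
Through Q4 2020: $263,710
Through Q1 2021: $265,557
Through Q2 2021: $295,898
Through Q3 2021: $360,744
Through Q4 2021: $362,811
Through Q1 2022: $363,685 ← exceeds threshold

Q1 2022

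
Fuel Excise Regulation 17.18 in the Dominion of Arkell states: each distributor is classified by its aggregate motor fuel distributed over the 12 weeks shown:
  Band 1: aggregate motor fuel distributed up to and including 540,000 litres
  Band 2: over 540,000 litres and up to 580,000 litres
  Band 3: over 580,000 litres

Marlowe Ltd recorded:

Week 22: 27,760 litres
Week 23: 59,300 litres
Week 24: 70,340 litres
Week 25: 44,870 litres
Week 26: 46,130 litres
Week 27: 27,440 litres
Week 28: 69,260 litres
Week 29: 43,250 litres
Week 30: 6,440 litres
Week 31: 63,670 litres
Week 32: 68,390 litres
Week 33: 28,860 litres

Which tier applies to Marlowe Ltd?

Aggregate motor fuel distributed: 27,760 litres + 59,300 litres + 70,340 litres + 44,870 litres + 46,130 litres + 27,440 litres + 69,260 litres + 43,250 litres + 6,440 litres + 63,670 litres + 68,390 litres + 28,860 litres = 555,710 litres.
540,000 litres < 555,710 litres ≤ 580,000 litres, so Band 2 applies.

Band 2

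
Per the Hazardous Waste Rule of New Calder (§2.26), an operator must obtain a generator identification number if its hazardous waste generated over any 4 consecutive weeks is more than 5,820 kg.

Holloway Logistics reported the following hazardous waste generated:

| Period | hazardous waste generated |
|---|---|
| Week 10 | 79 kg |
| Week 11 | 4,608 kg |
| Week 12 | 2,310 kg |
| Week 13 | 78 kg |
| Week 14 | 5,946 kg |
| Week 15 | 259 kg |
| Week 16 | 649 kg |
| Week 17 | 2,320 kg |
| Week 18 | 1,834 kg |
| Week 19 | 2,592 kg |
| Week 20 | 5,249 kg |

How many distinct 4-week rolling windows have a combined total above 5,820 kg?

Week 10–Week 13: 79 kg + 4,608 kg + 2,310 kg + 78 kg = 7,075 kg (over)
Week 11–Week 14: 4,608 kg + 2,310 kg + 78 kg + 5,946 kg = 12,942 kg (over)
Week 12–Week 15: 2,310 kg + 78 kg + 5,946 kg + 259 kg = 8,593 kg (over)
Week 13–Week 16: 78 kg + 5,946 kg + 259 kg + 649 kg = 6,932 kg (over)
Week 14–Week 17: 5,946 kg + 259 kg + 649 kg + 2,320 kg = 9,174 kg (over)
Week 15–Week 18: 259 kg + 649 kg + 2,320 kg + 1,834 kg = 5,062 kg (under)
Week 16–Week 19: 649 kg + 2,320 kg + 1,834 kg + 2,592 kg = 7,395 kg (over)
Week 17–Week 20: 2,320 kg + 1,834 kg + 2,592 kg + 5,249 kg = 11,995 kg (over)
7 windows exceed the threshold.

7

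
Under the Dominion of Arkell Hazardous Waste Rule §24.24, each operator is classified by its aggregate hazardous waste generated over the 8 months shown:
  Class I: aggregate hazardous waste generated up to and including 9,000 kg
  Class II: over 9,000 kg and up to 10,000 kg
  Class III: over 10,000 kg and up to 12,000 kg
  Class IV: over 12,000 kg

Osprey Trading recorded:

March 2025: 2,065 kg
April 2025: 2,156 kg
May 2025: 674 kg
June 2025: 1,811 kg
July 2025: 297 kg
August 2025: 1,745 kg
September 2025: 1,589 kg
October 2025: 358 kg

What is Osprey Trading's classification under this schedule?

Class III

Aggregate hazardous waste generated: 2,065 kg + 2,156 kg + 674 kg + 1,811 kg + 297 kg + 1,745 kg + 1,589 kg + 358 kg = 10,695 kg.
10,000 kg < 10,695 kg ≤ 12,000 kg, so Class III applies.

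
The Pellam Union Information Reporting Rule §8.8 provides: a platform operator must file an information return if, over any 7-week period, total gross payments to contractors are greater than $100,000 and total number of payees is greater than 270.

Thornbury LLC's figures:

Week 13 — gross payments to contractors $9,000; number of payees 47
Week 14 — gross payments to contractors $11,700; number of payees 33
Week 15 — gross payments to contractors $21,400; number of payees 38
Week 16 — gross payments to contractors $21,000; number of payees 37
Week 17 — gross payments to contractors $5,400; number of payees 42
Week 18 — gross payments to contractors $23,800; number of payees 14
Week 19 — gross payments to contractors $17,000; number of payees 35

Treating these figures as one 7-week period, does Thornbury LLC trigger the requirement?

No

Total gross payments to contractors: $9,000 + $11,700 + $21,400 + $21,000 + $5,400 + $23,800 + $17,000 = $109,300 (> $100,000).
Total number of payees: 47 + 33 + 38 + 37 + 42 + 14 + 35 = 246 (≤ 270).
The test is 'and': the rule requires both, and at least one is not exceeded.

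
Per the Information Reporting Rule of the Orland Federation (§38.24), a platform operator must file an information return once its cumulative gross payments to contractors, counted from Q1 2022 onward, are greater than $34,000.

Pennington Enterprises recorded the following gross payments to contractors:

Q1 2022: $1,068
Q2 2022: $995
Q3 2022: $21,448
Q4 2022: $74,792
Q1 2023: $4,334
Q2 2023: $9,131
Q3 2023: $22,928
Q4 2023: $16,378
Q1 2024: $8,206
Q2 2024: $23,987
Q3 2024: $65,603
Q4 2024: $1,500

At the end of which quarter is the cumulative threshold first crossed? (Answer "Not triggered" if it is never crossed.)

Q4 2022

Through Q1 2022: $1,068
Through Q2 2022: $2,063
Through Q3 2022: $23,511
Through Q4 2022: $98,303 ← exceeds threshold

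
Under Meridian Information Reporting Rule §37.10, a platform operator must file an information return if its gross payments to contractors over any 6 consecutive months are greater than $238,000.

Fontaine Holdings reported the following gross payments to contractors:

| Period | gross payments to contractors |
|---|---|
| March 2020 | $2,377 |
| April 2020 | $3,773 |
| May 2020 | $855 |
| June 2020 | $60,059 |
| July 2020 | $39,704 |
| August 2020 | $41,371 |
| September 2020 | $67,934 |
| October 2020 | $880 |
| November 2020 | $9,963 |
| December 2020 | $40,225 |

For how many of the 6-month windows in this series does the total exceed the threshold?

0

March 2020–August 2020: $2,377 + $3,773 + $855 + $60,059 + $39,704 + $41,371 = $148,139 (under)
April 2020–September 2020: $3,773 + $855 + $60,059 + $39,704 + $41,371 + $67,934 = $213,696 (under)
May 2020–October 2020: $855 + $60,059 + $39,704 + $41,371 + $67,934 + $880 = $210,803 (under)
June 2020–November 2020: $60,059 + $39,704 + $41,371 + $67,934 + $880 + $9,963 = $219,911 (under)
July 2020–December 2020: $39,704 + $41,371 + $67,934 + $880 + $9,963 + $40,225 = $200,077 (under)
0 windows exceed the threshold.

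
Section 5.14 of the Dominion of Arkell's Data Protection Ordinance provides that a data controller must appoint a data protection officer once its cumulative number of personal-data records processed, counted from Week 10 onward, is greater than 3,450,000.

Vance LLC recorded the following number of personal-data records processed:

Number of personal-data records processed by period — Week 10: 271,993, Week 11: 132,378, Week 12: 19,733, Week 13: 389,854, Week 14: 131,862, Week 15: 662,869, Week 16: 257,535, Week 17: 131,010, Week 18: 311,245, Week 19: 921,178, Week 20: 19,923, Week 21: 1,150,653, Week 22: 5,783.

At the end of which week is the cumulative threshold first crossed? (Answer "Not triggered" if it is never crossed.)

Week 21

Through Week 10: 271,993
Through Week 11: 404,371
Through Week 12: 424,104
Through Week 13: 813,958
Through Week 14: 945,820
Through Week 15: 1,608,689
Through Week 16: 1,866,224
Through Week 17: 1,997,234
Through Week 18: 2,308,479
Through Week 19: 3,229,657
Through Week 20: 3,249,580
Through Week 21: 4,400,233 ← exceeds threshold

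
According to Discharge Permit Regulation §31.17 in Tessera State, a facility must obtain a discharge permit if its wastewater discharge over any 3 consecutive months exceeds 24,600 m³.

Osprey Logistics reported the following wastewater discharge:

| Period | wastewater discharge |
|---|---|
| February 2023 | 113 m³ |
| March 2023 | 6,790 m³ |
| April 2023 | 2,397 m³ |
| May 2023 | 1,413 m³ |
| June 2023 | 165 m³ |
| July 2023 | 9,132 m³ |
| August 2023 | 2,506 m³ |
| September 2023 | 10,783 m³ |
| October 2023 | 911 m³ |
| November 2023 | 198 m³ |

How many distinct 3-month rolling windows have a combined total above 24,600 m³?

0

February 2023–April 2023: 113 m³ + 6,790 m³ + 2,397 m³ = 9,300 m³ (under)
March 2023–May 2023: 6,790 m³ + 2,397 m³ + 1,413 m³ = 10,600 m³ (under)
April 2023–June 2023: 2,397 m³ + 1,413 m³ + 165 m³ = 3,975 m³ (under)
May 2023–July 2023: 1,413 m³ + 165 m³ + 9,132 m³ = 10,710 m³ (under)
June 2023–August 2023: 165 m³ + 9,132 m³ + 2,506 m³ = 11,803 m³ (under)
July 2023–September 2023: 9,132 m³ + 2,506 m³ + 10,783 m³ = 22,421 m³ (under)
August 2023–October 2023: 2,506 m³ + 10,783 m³ + 911 m³ = 14,200 m³ (under)
September 2023–November 2023: 10,783 m³ + 911 m³ + 198 m³ = 11,892 m³ (under)
0 windows exceed the threshold.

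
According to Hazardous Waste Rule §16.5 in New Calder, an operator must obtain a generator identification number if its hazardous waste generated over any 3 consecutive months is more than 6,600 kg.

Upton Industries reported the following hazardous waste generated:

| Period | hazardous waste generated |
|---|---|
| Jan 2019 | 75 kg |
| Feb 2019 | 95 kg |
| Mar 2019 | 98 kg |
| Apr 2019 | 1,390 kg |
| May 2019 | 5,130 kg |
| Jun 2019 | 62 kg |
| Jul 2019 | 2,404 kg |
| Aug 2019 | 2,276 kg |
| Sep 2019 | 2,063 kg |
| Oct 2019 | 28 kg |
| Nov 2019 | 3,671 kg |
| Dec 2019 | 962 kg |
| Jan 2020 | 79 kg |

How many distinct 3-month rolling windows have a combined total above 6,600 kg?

Jan 2019–Mar 2019: 75 kg + 95 kg + 98 kg = 268 kg (under)
Feb 2019–Apr 2019: 95 kg + 98 kg + 1,390 kg = 1,583 kg (under)
Mar 2019–May 2019: 98 kg + 1,390 kg + 5,130 kg = 6,618 kg (over)
Apr 2019–Jun 2019: 1,390 kg + 5,130 kg + 62 kg = 6,582 kg (under)
May 2019–Jul 2019: 5,130 kg + 62 kg + 2,404 kg = 7,596 kg (over)
Jun 2019–Aug 2019: 62 kg + 2,404 kg + 2,276 kg = 4,742 kg (under)
Jul 2019–Sep 2019: 2,404 kg + 2,276 kg + 2,063 kg = 6,743 kg (over)
Aug 2019–Oct 2019: 2,276 kg + 2,063 kg + 28 kg = 4,367 kg (under)
Sep 2019–Nov 2019: 2,063 kg + 28 kg + 3,671 kg = 5,762 kg (under)
Oct 2019–Dec 2019: 28 kg + 3,671 kg + 962 kg = 4,661 kg (under)
Nov 2019–Jan 2020: 3,671 kg + 962 kg + 79 kg = 4,712 kg (under)
3 windows exceed the threshold.

3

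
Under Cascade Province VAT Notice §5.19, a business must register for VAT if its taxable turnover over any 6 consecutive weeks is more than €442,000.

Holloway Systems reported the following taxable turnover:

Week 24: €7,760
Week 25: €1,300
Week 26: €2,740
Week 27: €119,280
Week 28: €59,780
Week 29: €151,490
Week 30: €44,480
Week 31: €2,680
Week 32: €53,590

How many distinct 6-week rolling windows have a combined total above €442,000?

0

Week 24–Week 29: €7,760 + €1,300 + €2,740 + €119,280 + €59,780 + €151,490 = €342,350 (under)
Week 25–Week 30: €1,300 + €2,740 + €119,280 + €59,780 + €151,490 + €44,480 = €379,070 (under)
Week 26–Week 31: €2,740 + €119,280 + €59,780 + €151,490 + €44,480 + €2,680 = €380,450 (under)
Week 27–Week 32: €119,280 + €59,780 + €151,490 + €44,480 + €2,680 + €53,590 = €431,300 (under)
0 windows exceed the threshold.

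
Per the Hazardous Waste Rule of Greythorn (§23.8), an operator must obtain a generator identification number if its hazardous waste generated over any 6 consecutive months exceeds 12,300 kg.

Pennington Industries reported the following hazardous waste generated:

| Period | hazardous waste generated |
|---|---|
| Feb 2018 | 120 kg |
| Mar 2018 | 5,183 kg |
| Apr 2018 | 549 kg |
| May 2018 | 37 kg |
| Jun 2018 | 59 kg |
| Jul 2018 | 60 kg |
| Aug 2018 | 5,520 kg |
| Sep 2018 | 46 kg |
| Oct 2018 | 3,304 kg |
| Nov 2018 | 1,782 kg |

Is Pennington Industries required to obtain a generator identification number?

No

Feb 2018–Jul 2018: 120 kg + 5,183 kg + 549 kg + 37 kg + 59 kg + 60 kg = 6,008 kg (under)
Mar 2018–Aug 2018: 5,183 kg + 549 kg + 37 kg + 59 kg + 60 kg + 5,520 kg = 11,408 kg (under)
Apr 2018–Sep 2018: 549 kg + 37 kg + 59 kg + 60 kg + 5,520 kg + 46 kg = 6,271 kg (under)
May 2018–Oct 2018: 37 kg + 59 kg + 60 kg + 5,520 kg + 46 kg + 3,304 kg = 9,026 kg (under)
Jun 2018–Nov 2018: 59 kg + 60 kg + 5,520 kg + 46 kg + 3,304 kg + 1,782 kg = 10,771 kg (under)
No window exceeds 12,300 kg.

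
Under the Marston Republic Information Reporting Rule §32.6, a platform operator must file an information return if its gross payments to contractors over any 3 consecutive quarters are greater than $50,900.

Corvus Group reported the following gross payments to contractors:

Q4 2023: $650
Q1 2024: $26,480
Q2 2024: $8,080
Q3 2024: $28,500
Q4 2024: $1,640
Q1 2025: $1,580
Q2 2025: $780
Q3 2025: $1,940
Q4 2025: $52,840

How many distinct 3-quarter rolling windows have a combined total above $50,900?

Q4 2023–Q2 2024: $650 + $26,480 + $8,080 = $35,210 (under)
Q1 2024–Q3 2024: $26,480 + $8,080 + $28,500 = $63,060 (over)
Q2 2024–Q4 2024: $8,080 + $28,500 + $1,640 = $38,220 (under)
Q3 2024–Q1 2025: $28,500 + $1,640 + $1,580 = $31,720 (under)
Q4 2024–Q2 2025: $1,640 + $1,580 + $780 = $4,000 (under)
Q1 2025–Q3 2025: $1,580 + $780 + $1,940 = $4,300 (under)
Q2 2025–Q4 2025: $780 + $1,940 + $52,840 = $55,560 (over)
2 windows exceed the threshold.

2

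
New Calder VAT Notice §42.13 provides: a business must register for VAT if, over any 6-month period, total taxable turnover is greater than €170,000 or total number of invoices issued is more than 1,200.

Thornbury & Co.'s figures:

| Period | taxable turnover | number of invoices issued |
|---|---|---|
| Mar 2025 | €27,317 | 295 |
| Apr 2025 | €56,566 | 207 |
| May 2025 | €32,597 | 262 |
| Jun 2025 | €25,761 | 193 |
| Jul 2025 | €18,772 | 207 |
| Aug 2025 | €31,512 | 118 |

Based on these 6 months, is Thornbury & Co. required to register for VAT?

Total taxable turnover: €27,317 + €56,566 + €32,597 + €25,761 + €18,772 + €31,512 = €192,525 (> €170,000).
Total number of invoices issued: 295 + 207 + 262 + 193 + 207 + 118 = 1,282 (> 1,200).
The test is 'or': at least one threshold is exceeded.

Yes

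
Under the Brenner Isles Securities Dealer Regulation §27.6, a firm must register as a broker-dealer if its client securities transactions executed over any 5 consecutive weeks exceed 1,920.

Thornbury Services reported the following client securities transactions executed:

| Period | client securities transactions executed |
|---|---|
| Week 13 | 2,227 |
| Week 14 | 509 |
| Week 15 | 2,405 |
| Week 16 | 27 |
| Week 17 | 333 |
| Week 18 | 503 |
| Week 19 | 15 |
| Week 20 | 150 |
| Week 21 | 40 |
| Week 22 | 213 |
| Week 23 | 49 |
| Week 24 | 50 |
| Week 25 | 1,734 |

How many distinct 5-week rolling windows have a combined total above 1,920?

Week 13–Week 17: 2,227 + 509 + 2,405 + 27 + 333 = 5,501 (over)
Week 14–Week 18: 509 + 2,405 + 27 + 333 + 503 = 3,777 (over)
Week 15–Week 19: 2,405 + 27 + 333 + 503 + 15 = 3,283 (over)
Week 16–Week 20: 27 + 333 + 503 + 15 + 150 = 1,028 (under)
Week 17–Week 21: 333 + 503 + 15 + 150 + 40 = 1,041 (under)
Week 18–Week 22: 503 + 15 + 150 + 40 + 213 = 921 (under)
Week 19–Week 23: 15 + 150 + 40 + 213 + 49 = 467 (under)
Week 20–Week 24: 150 + 40 + 213 + 49 + 50 = 502 (under)
Week 21–Week 25: 40 + 213 + 49 + 50 + 1,734 = 2,086 (over)
4 windows exceed the threshold.

4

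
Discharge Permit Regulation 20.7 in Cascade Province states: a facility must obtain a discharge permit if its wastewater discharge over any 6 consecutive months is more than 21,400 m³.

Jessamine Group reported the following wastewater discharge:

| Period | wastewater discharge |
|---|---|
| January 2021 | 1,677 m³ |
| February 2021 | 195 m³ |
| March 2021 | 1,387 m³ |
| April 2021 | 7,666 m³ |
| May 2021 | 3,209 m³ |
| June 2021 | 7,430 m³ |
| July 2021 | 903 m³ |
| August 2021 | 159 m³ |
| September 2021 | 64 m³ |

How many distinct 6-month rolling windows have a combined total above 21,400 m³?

1

January 2021–June 2021: 1,677 m³ + 195 m³ + 1,387 m³ + 7,666 m³ + 3,209 m³ + 7,430 m³ = 21,564 m³ (over)
February 2021–July 2021: 195 m³ + 1,387 m³ + 7,666 m³ + 3,209 m³ + 7,430 m³ + 903 m³ = 20,790 m³ (under)
March 2021–August 2021: 1,387 m³ + 7,666 m³ + 3,209 m³ + 7,430 m³ + 903 m³ + 159 m³ = 20,754 m³ (under)
April 2021–September 2021: 7,666 m³ + 3,209 m³ + 7,430 m³ + 903 m³ + 159 m³ + 64 m³ = 19,431 m³ (under)
1 window exceeds the threshold.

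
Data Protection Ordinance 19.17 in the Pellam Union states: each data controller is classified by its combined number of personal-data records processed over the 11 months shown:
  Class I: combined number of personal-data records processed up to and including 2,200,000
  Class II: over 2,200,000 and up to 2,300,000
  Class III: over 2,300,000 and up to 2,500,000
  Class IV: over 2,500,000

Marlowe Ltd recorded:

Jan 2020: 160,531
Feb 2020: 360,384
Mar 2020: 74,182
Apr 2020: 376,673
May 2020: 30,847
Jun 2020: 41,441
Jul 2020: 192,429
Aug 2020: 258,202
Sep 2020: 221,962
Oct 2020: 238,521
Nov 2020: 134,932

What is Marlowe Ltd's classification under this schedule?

Class I

Combined number of personal-data records processed: 160,531 + 360,384 + 74,182 + 376,673 + 30,847 + 41,441 + 192,429 + 258,202 + 221,962 + 238,521 + 134,932 = 2,090,104.
2,090,104 ≤ 2,200,000, so Class I applies.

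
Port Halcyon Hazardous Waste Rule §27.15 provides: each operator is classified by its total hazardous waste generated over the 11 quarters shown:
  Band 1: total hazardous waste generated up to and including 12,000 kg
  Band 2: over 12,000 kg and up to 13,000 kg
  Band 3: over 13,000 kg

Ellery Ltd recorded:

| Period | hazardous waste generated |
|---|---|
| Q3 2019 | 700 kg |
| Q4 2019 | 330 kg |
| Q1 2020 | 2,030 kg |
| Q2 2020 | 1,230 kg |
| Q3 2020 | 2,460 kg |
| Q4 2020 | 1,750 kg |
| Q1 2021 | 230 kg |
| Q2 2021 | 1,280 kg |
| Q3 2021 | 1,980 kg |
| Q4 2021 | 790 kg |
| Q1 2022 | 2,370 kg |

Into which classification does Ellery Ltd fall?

Total hazardous waste generated: 700 kg + 330 kg + 2,030 kg + 1,230 kg + 2,460 kg + 1,750 kg + 230 kg + 1,280 kg + 1,980 kg + 790 kg + 2,370 kg = 15,150 kg.
15,150 kg > 13,000 kg, so Band 3 applies.

Band 3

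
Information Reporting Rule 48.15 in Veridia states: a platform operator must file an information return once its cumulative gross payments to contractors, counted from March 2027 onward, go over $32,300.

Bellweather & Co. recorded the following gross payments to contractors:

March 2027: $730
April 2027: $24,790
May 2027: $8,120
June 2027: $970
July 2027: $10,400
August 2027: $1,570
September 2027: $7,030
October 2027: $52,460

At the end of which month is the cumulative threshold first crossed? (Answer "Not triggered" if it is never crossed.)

May 2027

Through March 2027: $730
Through April 2027: $25,520
Through May 2027: $33,640 ← exceeds threshold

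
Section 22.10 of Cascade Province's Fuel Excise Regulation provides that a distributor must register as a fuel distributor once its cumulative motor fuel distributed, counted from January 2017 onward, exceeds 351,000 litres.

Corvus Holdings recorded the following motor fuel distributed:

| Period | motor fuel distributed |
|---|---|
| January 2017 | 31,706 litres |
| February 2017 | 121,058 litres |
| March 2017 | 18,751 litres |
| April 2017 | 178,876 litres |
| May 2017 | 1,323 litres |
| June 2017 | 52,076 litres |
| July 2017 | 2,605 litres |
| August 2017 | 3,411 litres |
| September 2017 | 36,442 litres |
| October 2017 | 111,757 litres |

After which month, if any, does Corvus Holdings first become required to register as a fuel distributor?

May 2017

Through January 2017: 31,706 litres
Through February 2017: 152,764 litres
Through March 2017: 171,515 litres
Through April 2017: 350,391 litres
Through May 2017: 351,714 litres ← exceeds threshold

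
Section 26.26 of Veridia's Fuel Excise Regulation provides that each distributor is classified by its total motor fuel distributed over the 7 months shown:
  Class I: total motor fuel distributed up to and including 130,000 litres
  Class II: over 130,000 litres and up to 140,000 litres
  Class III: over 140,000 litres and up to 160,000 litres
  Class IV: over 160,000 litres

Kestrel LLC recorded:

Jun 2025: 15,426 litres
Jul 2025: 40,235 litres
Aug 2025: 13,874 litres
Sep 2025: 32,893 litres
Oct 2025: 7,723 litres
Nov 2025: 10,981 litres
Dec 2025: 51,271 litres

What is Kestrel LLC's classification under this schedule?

Class IV

Total motor fuel distributed: 15,426 litres + 40,235 litres + 13,874 litres + 32,893 litres + 7,723 litres + 10,981 litres + 51,271 litres = 172,403 litres.
172,403 litres > 160,000 litres, so Class IV applies.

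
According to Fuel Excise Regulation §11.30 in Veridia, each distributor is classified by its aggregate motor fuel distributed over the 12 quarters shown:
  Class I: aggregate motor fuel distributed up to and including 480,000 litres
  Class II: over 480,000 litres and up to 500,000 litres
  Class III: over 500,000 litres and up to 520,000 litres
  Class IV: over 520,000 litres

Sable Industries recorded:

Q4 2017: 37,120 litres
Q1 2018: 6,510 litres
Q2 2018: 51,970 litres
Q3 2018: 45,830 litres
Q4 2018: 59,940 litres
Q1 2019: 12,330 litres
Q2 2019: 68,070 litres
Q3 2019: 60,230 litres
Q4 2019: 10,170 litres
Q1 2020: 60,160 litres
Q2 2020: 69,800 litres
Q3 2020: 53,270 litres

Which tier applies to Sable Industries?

Class IV

Aggregate motor fuel distributed: 37,120 litres + 6,510 litres + 51,970 litres + 45,830 litres + 59,940 litres + 12,330 litres + 68,070 litres + 60,230 litres + 10,170 litres + 60,160 litres + 69,800 litres + 53,270 litres = 535,400 litres.
535,400 litres > 520,000 litres, so Class IV applies.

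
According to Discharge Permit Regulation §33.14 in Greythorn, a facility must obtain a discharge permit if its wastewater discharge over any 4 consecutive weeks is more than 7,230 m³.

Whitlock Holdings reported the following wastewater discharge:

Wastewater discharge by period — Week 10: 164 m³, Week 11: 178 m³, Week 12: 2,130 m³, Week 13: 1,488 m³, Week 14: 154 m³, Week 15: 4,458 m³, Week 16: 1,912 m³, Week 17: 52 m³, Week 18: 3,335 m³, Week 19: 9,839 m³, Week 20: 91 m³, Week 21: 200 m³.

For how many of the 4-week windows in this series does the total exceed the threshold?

Week 10–Week 13: 164 m³ + 178 m³ + 2,130 m³ + 1,488 m³ = 3,960 m³ (under)
Week 11–Week 14: 178 m³ + 2,130 m³ + 1,488 m³ + 154 m³ = 3,950 m³ (under)
Week 12–Week 15: 2,130 m³ + 1,488 m³ + 154 m³ + 4,458 m³ = 8,230 m³ (over)
Week 13–Week 16: 1,488 m³ + 154 m³ + 4,458 m³ + 1,912 m³ = 8,012 m³ (over)
Week 14–Week 17: 154 m³ + 4,458 m³ + 1,912 m³ + 52 m³ = 6,576 m³ (under)
Week 15–Week 18: 4,458 m³ + 1,912 m³ + 52 m³ + 3,335 m³ = 9,757 m³ (over)
Week 16–Week 19: 1,912 m³ + 52 m³ + 3,335 m³ + 9,839 m³ = 15,138 m³ (over)
Week 17–Week 20: 52 m³ + 3,335 m³ + 9,839 m³ + 91 m³ = 13,317 m³ (over)
Week 18–Week 21: 3,335 m³ + 9,839 m³ + 91 m³ + 200 m³ = 13,465 m³ (over)
6 windows exceed the threshold.

6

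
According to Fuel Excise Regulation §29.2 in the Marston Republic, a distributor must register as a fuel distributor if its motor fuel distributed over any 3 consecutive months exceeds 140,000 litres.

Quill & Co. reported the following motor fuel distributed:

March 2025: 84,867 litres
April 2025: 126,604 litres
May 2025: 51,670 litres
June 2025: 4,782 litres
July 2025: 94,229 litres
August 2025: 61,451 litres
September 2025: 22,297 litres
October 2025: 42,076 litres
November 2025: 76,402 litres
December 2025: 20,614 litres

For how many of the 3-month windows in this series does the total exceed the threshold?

6

March 2025–May 2025: 84,867 litres + 126,604 litres + 51,670 litres = 263,141 litres (over)
April 2025–June 2025: 126,604 litres + 51,670 litres + 4,782 litres = 183,056 litres (over)
May 2025–July 2025: 51,670 litres + 4,782 litres + 94,229 litres = 150,681 litres (over)
June 2025–August 2025: 4,782 litres + 94,229 litres + 61,451 litres = 160,462 litres (over)
July 2025–September 2025: 94,229 litres + 61,451 litres + 22,297 litres = 177,977 litres (over)
August 2025–October 2025: 61,451 litres + 22,297 litres + 42,076 litres = 125,824 litres (under)
September 2025–November 2025: 22,297 litres + 42,076 litres + 76,402 litres = 140,775 litres (over)
October 2025–December 2025: 42,076 litres + 76,402 litres + 20,614 litres = 139,092 litres (under)
6 windows exceed the threshold.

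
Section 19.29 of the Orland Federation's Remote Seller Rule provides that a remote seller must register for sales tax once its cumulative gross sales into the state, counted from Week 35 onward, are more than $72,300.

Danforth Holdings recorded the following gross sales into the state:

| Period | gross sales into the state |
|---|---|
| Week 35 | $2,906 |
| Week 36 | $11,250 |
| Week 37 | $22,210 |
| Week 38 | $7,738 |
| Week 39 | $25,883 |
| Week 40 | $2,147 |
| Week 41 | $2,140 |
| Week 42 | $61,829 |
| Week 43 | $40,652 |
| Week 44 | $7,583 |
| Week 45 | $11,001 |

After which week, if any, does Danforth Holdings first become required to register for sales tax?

Through Week 35: $2,906
Through Week 36: $14,156
Through Week 37: $36,366
Through Week 38: $44,104
Through Week 39: $69,987
Through Week 40: $72,134
Through Week 41: $74,274 ← exceeds threshold

Week 41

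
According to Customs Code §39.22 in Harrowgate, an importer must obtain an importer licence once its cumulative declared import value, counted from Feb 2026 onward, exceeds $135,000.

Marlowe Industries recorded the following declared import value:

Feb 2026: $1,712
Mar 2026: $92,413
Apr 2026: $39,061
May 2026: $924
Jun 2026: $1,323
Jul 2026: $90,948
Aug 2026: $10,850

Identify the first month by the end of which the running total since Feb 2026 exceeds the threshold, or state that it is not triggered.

Through Feb 2026: $1,712
Through Mar 2026: $94,125
Through Apr 2026: $133,186
Through May 2026: $134,110
Through Jun 2026: $135,433 ← exceeds threshold

Jun 2026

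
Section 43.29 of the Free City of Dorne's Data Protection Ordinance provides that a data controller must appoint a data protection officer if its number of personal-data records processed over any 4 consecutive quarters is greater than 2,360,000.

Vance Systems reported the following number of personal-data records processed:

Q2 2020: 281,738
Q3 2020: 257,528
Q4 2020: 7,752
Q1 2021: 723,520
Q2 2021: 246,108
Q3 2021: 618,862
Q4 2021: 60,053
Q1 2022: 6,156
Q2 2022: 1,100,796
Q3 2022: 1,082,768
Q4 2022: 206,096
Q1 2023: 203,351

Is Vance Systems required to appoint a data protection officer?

Yes

Q2 2020–Q1 2021: 281,738 + 257,528 + 7,752 + 723,520 = 1,270,538 (under)
Q3 2020–Q2 2021: 257,528 + 7,752 + 723,520 + 246,108 = 1,234,908 (under)
Q4 2020–Q3 2021: 7,752 + 723,520 + 246,108 + 618,862 = 1,596,242 (under)
Q1 2021–Q4 2021: 723,520 + 246,108 + 618,862 + 60,053 = 1,648,543 (under)
Q2 2021–Q1 2022: 246,108 + 618,862 + 60,053 + 6,156 = 931,179 (under)
Q3 2021–Q2 2022: 618,862 + 60,053 + 6,156 + 1,100,796 = 1,785,867 (under)
Q4 2021–Q3 2022: 60,053 + 6,156 + 1,100,796 + 1,082,768 = 2,249,773 (under)
Q1 2022–Q4 2022: 6,156 + 1,100,796 + 1,082,768 + 206,096 = 2,395,816 (over)
Q2 2022–Q1 2023: 1,100,796 + 1,082,768 + 206,096 + 203,351 = 2,593,011 (over)
At least one window exceeds 2,360,000.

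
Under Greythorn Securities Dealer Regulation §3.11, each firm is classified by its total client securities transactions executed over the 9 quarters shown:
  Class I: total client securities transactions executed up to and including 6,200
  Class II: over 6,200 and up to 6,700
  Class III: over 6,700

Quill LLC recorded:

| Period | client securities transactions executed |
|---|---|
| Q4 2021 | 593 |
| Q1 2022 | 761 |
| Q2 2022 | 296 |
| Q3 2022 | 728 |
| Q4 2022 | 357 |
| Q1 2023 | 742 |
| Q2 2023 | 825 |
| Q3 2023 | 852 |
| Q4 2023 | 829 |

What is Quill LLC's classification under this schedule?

Total client securities transactions executed: 593 + 761 + 296 + 728 + 357 + 742 + 825 + 852 + 829 = 5,983.
5,983 ≤ 6,200, so Class I applies.

Class I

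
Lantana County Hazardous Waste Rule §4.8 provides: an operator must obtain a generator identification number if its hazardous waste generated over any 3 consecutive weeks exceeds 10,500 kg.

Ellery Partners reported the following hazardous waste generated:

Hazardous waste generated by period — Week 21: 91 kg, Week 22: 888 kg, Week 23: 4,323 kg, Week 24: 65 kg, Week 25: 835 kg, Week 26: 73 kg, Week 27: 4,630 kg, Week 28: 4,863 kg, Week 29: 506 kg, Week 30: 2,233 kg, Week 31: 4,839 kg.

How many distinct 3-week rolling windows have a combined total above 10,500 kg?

Week 21–Week 23: 91 kg + 888 kg + 4,323 kg = 5,302 kg (under)
Week 22–Week 24: 888 kg + 4,323 kg + 65 kg = 5,276 kg (under)
Week 23–Week 25: 4,323 kg + 65 kg + 835 kg = 5,223 kg (under)
Week 24–Week 26: 65 kg + 835 kg + 73 kg = 973 kg (under)
Week 25–Week 27: 835 kg + 73 kg + 4,630 kg = 5,538 kg (under)
Week 26–Week 28: 73 kg + 4,630 kg + 4,863 kg = 9,566 kg (under)
Week 27–Week 29: 4,630 kg + 4,863 kg + 506 kg = 9,999 kg (under)
Week 28–Week 30: 4,863 kg + 506 kg + 2,233 kg = 7,602 kg (under)
Week 29–Week 31: 506 kg + 2,233 kg + 4,839 kg = 7,578 kg (under)
0 windows exceed the threshold.

0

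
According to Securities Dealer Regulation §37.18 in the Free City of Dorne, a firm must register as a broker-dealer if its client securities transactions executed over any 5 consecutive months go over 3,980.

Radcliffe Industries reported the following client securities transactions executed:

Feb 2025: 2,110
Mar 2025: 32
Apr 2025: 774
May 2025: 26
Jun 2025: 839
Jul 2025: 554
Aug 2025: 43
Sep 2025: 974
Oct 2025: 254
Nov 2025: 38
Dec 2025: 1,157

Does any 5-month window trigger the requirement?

No

Feb 2025–Jun 2025: 2,110 + 32 + 774 + 26 + 839 = 3,781 (under)
Mar 2025–Jul 2025: 32 + 774 + 26 + 839 + 554 = 2,225 (under)
Apr 2025–Aug 2025: 774 + 26 + 839 + 554 + 43 = 2,236 (under)
May 2025–Sep 2025: 26 + 839 + 554 + 43 + 974 = 2,436 (under)
Jun 2025–Oct 2025: 839 + 554 + 43 + 974 + 254 = 2,664 (under)
Jul 2025–Nov 2025: 554 + 43 + 974 + 254 + 38 = 1,863 (under)
Aug 2025–Dec 2025: 43 + 974 + 254 + 38 + 1,157 = 2,466 (under)
No window exceeds 3,980.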